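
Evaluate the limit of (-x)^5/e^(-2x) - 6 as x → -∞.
The quotient is an ∞/∞ indeterminate form as x → -∞.
Compare growth rates of the dominant terms (exponentials ≫ polynomials ≫ logarithms), or apply L'Hôpital's rule; the quotient → 0.
Adding the constant: 0 - 6 = -6. Limit = -6.

Final answer: -6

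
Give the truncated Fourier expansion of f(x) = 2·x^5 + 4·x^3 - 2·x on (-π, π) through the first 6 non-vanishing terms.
(-72·π^2 + 4·π^4 + 428)·sin(x) + (-2·π^4 - 7 + 6·π^2)·sin(2·x) + (-8·π^2/27 - 92/81 + 4·π^4/3)·sin(3·x) + (-π^4 - 3·π^2/4 + 41/32)·sin(4·x) + (-644/625 + 24·π^2/25 + 4·π^4/5)·sin(5·x) + (-2·π^4/3 - 26·π^2/27 + 67/81)·sin(6·x)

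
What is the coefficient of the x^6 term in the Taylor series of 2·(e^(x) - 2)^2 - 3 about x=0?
Expand to order 6: 2·(e^(x) - 2)^2 - 3 = x^6/6 + 7·x^5/15 + x^4 + 4·x^3/3 - 4·x - 1 + O(x^7).
The coefficient of x^6 is 1/6.

Final answer: 1/6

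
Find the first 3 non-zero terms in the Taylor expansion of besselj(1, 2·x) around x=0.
x^5/12 - x^3/2 + x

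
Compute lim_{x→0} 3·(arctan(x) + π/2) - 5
Direct substitution at x = 0 gives -5 + 3·π/2.

Final answer: -5 + 3·π/2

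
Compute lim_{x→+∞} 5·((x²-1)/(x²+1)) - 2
Evaluate the dominant behaviour as x → +∞; each term tends to a finite value or vanishes.
Limit = 3.

Final answer: 3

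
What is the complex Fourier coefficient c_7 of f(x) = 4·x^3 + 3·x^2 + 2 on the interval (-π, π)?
Compute the real Fourier coefficients first: a_7 = -12/49, b_7 = -48/343 + 8·π^2/7.
Then c_7 = (a_7 − i·b_7)/2 = -6/49 - 4·i·π^2/7 + 24·i/343.

Final answer: -6/49 - 4·i·π^2/7 + 24·i/343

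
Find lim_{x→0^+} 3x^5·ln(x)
This is a 0·∞ indeterminate form at x → 0⁺.
Rewrite the product as 3·ln(x) / x^(-5) and apply L'Hôpital, or use the standard hierarchy x^(-5) ≫ |ln x| as x → 0⁺.
The indeterminate product → 0, so the limit = 0.

Final answer: 0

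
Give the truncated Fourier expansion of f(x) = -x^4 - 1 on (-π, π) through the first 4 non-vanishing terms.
(-48 + 8·π^2)·cos(x) + (3 - 2·π^2)·cos(2·x) + (-16/27 + 8·π^2/9)·cos(3·x) - π^4/5 - 1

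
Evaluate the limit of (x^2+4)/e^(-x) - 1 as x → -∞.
The quotient is an ∞/∞ indeterminate form as x → -∞.
Compare growth rates of the dominant terms (exponentials ≫ polynomials ≫ logarithms), or apply L'Hôpital's rule; the quotient → 0.
Adding the constant: 0 - 1 = -1. Limit = -1.

Final answer: -1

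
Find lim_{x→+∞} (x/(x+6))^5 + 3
As x → +∞: x/(x+6) = 1/(1 + 6/x) → 1, and the 5th power of a limit-1 base also → 1; with the additive constant, 1 + 3 = 4.
Limit = 4.

Final answer: 4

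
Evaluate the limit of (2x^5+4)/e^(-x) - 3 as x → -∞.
The quotient is an ∞/∞ indeterminate form as x → -∞.
Compare growth rates of the dominant terms (exponentials ≫ polynomials ≫ logarithms), or apply L'Hôpital's rule; the quotient → 0.
Adding the constant: 0 - 3 = -3. Limit = -3.

Final answer: -3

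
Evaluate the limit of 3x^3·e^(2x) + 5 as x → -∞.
The product is a 0·∞ indeterminate form at x → -∞.
Rewrite the product as 3x^3 / e^(-2x) (an ∞/∞ form) and apply L'Hôpital, or use the standard hierarchy e^(2|x|) ≫ |x^3| as x → -∞.
The indeterminate product → 0, so the limit = 5.

Final answer: 5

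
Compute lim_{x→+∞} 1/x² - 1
Evaluate the dominant behaviour as x → +∞; each term tends to a finite value or vanishes.
Limit = -1.

Final answer: -1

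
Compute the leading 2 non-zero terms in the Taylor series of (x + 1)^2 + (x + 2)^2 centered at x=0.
6·x + 5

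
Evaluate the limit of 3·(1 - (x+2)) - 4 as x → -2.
Direct substitution at x = -2 gives -1.

Final answer: -1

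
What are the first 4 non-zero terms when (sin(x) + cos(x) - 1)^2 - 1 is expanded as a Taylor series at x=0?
-x^4/12 - x^3 + x^2 - 1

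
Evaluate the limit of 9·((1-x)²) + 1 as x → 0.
Direct substitution at x = 0 gives 10.

Final answer: 10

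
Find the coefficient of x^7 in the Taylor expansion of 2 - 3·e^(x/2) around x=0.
Expand to order 7: 2 - 3·e^(x/2) = -x^7/215040 - x^6/15360 - x^5/1280 - x^4/128 - x^3/16 - 3·x^2/8 - 3·x/2 - 1 + O(x^8).
The coefficient of x^7 is -1/215040.

Final answer: -1/215040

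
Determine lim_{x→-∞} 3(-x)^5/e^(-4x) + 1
The quotient is an ∞/∞ indeterminate form as x → -∞.
Compare growth rates of the dominant terms (exponentials ≫ polynomials ≫ logarithms), or apply L'Hôpital's rule; the quotient → 0.
Adding the constant: 0 + 1 = 1. Limit = 1.

Final answer: 1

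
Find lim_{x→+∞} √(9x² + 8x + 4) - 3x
As x → +∞: multiply by the conjugate to get (8x+4)/(√(9x²+8x+4)+3x); the denominator ~ 6x, so the limit is 8/6 = 4/3.
Limit = 4/3.

Final answer: 4/3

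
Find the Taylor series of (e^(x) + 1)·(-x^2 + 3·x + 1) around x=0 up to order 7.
-x^7/252 - 11·x^6/720 - x^5/30 + x^4/24 + 2·x^3/3 + 3·x^2/2 + 7·x + 2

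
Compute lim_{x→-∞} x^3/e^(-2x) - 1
The quotient is an ∞/∞ indeterminate form as x → -∞.
Compare growth rates of the dominant terms (exponentials ≫ polynomials ≫ logarithms), or apply L'Hôpital's rule; the quotient → 0.
Adding the constant: 0 - 1 = -1. Limit = -1.

Final answer: -1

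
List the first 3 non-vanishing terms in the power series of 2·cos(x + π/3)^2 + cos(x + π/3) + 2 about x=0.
3·x^2/4 - 3·√(3)·x/2 + 3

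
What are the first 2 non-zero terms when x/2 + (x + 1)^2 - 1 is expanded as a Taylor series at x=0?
x^2 + 5·x/2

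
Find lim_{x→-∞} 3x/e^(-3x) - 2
The quotient is an ∞/∞ indeterminate form as x → -∞.
Compare growth rates of the dominant terms (exponentials ≫ polynomials ≫ logarithms), or apply L'Hôpital's rule; the quotient → 0.
Adding the constant: 0 - 2 = -2. Limit = -2.

Final answer: -2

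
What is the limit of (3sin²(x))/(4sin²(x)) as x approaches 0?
Both numerator and denominator → 0 as x → 0; this is a 0/0 indeterminate form.
Expand each to leading order near x = 0: numerator ~ 3·x^2, denominator ~ 4·x^2.
The limit of the ratio is 3/4.

Final answer: 3/4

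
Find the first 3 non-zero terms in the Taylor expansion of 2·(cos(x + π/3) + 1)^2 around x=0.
√(3)·x^3 - 3·√(3)·x + 9/2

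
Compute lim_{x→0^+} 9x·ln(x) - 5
The product is a 0·∞ indeterminate form at x → 0⁺.
Rewrite the product as 9·ln(x) / x^(-1) and apply L'Hôpital, or use the standard hierarchy x^(-1) ≫ |ln x| as x → 0⁺.
The indeterminate product → 0, so the limit = -5.

Final answer: -5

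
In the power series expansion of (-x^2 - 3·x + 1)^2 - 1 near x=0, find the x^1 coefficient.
Expand to order 1: (-x^2 - 3·x + 1)^2 - 1 = -6·x + O(x^2).
The coefficient of x^1 is -6.

Final answer: -6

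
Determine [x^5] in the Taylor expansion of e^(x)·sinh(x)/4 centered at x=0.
Expand to order 5: e^(x)·sinh(x)/4 = x^5/30 + x^4/12 + x^3/6 + x^2/4 + x/4 + O(x^6).
The coefficient of x^5 is 1/30.

Final answer: 1/30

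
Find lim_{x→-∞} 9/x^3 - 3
Evaluate the dominant behaviour as x → -∞; each term tends to a finite value or vanishes.
Limit = -3.

Final answer: -3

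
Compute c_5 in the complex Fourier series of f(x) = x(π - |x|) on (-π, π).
Compute the real Fourier coefficients first: a_5 = 0, b_5 = 8/(125·π).
Then c_5 = (a_5 − i·b_5)/2 = -4·i/(125·π).

Final answer: -4·i/(125·π)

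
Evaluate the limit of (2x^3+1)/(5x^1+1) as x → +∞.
This is an ∞/∞ indeterminate form as x → +∞.
Divide numerator and denominator by x^3 and let the lower-order terms vanish; the numerator's degree 3 exceeds the denominator's degree 1, so the quotient diverges.
Limit = ∞.

Final answer: ∞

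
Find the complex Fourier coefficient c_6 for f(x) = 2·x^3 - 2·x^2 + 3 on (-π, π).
Compute the real Fourier coefficients first: a_6 = -2/9, b_6 = 1/9 - 2·π^2/3.
Then c_6 = (a_6 − i·b_6)/2 = -1/9 - i/18 + i·π^2/3.

Final answer: -1/9 - i/18 + i·π^2/3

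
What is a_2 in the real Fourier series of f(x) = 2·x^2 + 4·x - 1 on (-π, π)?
a_2 = (1/π) ∫_{-π}^{π} f(x)·cos(2x) dx.
Evaluate the integral (use parity and integration by parts as needed): a_2 = 2.

Final answer: 2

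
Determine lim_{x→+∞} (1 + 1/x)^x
As x → +∞: this is the defining limit (1 + 1/x)^x → e^1.
Limit = e.

Final answer: e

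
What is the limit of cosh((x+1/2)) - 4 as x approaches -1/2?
Direct substitution at x = -1/2 gives -3.

Final answer: -3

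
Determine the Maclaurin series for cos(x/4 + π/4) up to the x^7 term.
√(2)·x^7/165150720 - √(2)·x^6/5898240 - √(2)·x^5/245760 + √(2)·x^4/12288 + √(2)·x^3/768 - √(2)·x^2/64 - √(2)·x/8 + √(2)/2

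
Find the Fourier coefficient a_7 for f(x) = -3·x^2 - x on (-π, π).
a_7 = (1/π) ∫_{-π}^{π} f(x)·cos(7x) dx.
Evaluate the integral (use parity and integration by parts as needed): a_7 = 12/49.

Final answer: 12/49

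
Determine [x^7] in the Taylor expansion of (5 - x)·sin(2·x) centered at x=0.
Expand to order 7: (5 - x)·sin(2·x) = -8·x^7/63 - 4·x^6/15 + 4·x^5/3 + 4·x^4/3 - 20·x^3/3 - 2·x^2 + 10·x + O(x^8).
The coefficient of x^7 is -8/63.

Final answer: -8/63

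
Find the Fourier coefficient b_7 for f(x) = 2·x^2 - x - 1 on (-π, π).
b_7 = (1/π) ∫_{-π}^{π} f(x)·sin(7x) dx.
Evaluate the integral (use parity and integration by parts as needed): b_7 = -2/7.

Final answer: -2/7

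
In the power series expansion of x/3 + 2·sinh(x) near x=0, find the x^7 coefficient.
Expand to order 7: x/3 + 2·sinh(x) = x^7/2520 + x^5/60 + x^3/3 + 7·x/3 + O(x^8).
The coefficient of x^7 is 1/2520.

Final answer: 1/2520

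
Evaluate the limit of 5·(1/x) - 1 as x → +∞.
Evaluate the dominant behaviour as x → +∞; each term tends to a finite value or vanishes.
Limit = -1.

Final answer: -1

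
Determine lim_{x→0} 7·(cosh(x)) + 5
Direct substitution at x = 0 gives 12.

Final answer: 12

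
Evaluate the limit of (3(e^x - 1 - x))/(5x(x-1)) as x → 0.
Both numerator and denominator → 0 as x → 0; this is a 0/0 indeterminate form.
Expand each to leading order near x = 0: numerator ~ 3·x^2/2, denominator ~ -5·x.
The limit of the ratio is 0.

Final answer: 0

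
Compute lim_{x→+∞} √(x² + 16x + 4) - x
This is an ∞ − ∞ indeterminate form.
Multiply and divide by the conjugate √(x²+16x + 4) + x; the x² terms cancel, leaving (16x + 4)/(√(x²+16x + 4)+x) → 16/2 = 8.
Limit = 8.

Final answer: 8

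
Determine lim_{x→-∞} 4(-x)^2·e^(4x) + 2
The product is a 0·∞ indeterminate form at x → -∞.
Rewrite the product as 4(-x)^2 / e^(-4x) (an ∞/∞ form) and apply L'Hôpital, or use the standard hierarchy e^(4|x|) ≫ |(-x)^2| as x → -∞.
The indeterminate product → 0, so the limit = 2.

Final answer: 2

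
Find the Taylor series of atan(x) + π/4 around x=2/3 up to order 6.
atan(2/3) + π/4 + 9·(x - 2/3)/13 - 54·(x - 2/3)^2/169 + 81·(x - 2/3)^3/2197 + 2430·(x - 2/3)^4/28561 - 145071·(x - 2/3)^5/1856465 + 100602·(x - 2/3)^6/4826809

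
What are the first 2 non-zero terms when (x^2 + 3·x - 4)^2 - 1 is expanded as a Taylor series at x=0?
15 - 24·x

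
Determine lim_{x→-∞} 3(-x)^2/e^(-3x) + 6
The quotient is an ∞/∞ indeterminate form as x → -∞.
Compare growth rates of the dominant terms (exponentials ≫ polynomials ≫ logarithms), or apply L'Hôpital's rule; the quotient → 0.
Adding the constant: 0 + 6 = 6. Limit = 6.

Final answer: 6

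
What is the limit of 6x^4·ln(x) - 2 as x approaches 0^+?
The product is a 0·∞ indeterminate form at x → 0⁺.
Rewrite the product as 6·ln(x) / x^(-4) and apply L'Hôpital, or use the standard hierarchy x^(-4) ≫ |ln x| as x → 0⁺.
The indeterminate product → 0, so the limit = -2.

Final answer: -2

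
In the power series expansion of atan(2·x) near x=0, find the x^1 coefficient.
Expand to order 1: atan(2·x) = 2·x + O(x^2).
The coefficient of x^1 is 2.

Final answer: 2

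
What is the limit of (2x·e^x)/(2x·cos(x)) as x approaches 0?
Both numerator and denominator → 0 as x → 0; this is a 0/0 indeterminate form.
Expand each to leading order near x = 0: numerator ~ 2·x, denominator ~ 2·x.
The limit of the ratio is 1.

Final answer: 1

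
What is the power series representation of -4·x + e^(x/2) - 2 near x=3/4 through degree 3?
-5 + e^(3/8) + (-4 + e^(3/8)/2)·(x - 3/4) + e^(3/8)·(x - 3/4)^2/8 + e^(3/8)·(x - 3/4)^3/48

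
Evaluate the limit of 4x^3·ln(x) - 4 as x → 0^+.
The product is a 0·∞ indeterminate form at x → 0⁺.
Rewrite the product as 4·ln(x) / x^(-3) and apply L'Hôpital, or use the standard hierarchy x^(-3) ≫ |ln x| as x → 0⁺.
The indeterminate product → 0, so the limit = -4.

Final answer: -4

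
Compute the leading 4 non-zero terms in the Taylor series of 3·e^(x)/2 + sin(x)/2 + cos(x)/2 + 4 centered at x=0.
x^3/6 + x^2/2 + 2·x + 6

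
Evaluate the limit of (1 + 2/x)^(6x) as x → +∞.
As x → +∞: write (1 + 2/x)^(6x) = ((1 + 2/x)^x)^6 → (e^2)^6 = e^12.
Limit = e^(12).

Final answer: e^(12)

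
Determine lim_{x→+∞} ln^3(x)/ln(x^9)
This is an ∞/∞ indeterminate form as x → +∞.
Write ln(x^9) = 9·ln(x), reducing the quotient to ln^2(x)/9 → ∞.
Limit = ∞.

Final answer: ∞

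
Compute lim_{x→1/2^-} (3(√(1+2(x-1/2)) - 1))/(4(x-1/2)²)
Both numerator and denominator → 0 as x → 1/2^-; this is a 0/0 indeterminate form.
Expand each to leading order near x = 1/2: numerator ~ 3·(x - 1/2), denominator ~ 4·(x - 1/2)^2.
The limit of the ratio is -∞.

Final answer: -∞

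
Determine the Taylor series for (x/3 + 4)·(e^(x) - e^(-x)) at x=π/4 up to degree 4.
(-48 - π + π·e^(π/2) + 48·e^(π/2))·e^(-π/4)/12 + (π + π·e^(π/2) + 44 + 52·e^(π/2))·e^(-π/4)·(x - π/4)/12 + (-40 - π + π·e^(π/2) + 56·e^(π/2))·e^(-π/4)·(x - π/4)^2/24 + (π + π·e^(π/2) + 36 + 60·e^(π/2))·e^(-π/4)·(x - π/4)^3/72 + (-32 - π + π·e^(π/2) + 64·e^(π/2))·e^(-π/4)·(x - π/4)^4/288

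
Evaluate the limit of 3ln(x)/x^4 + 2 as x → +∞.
The quotient is an ∞/∞ indeterminate form as x → +∞.
The polynomial denominator x^4 dominates the logarithmic numerator (any positive power of x ≫ ln(x) as x → ∞), so the quotient → 0.
Adding the constant: 0 + 2 = 2. Limit = 2.

Final answer: 2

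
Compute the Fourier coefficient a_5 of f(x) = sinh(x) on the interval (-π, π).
a_5 = (1/π) ∫_{-π}^{π} f(x)·cos(5x) dx.
Evaluate the integral (use parity and integration by parts as needed): a_5 = 0.

Final answer: 0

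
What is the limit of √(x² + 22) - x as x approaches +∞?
This is an ∞ − ∞ indeterminate form.
Multiply and divide by the conjugate √(x²+22) + x; the x² terms cancel, leaving 22/(√(x²+22)+x) → 0.
Limit = 0.

Final answer: 0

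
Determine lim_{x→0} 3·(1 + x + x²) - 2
Direct substitution at x = 0 gives 1.

Final answer: 1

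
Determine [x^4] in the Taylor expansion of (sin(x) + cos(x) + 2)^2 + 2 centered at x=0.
Expand to order 4: (sin(x) + cos(x) + 2)^2 + 2 = x^4/6 - 2·x^3 - 2·x^2 + 6·x + 11 + O(x^5).
The coefficient of x^4 is 1/6.

Final answer: 1/6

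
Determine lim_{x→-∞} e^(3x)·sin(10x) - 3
Evaluate the dominant behaviour as x → -∞; each term tends to a finite value or vanishes.
Limit = -3.

Final answer: -3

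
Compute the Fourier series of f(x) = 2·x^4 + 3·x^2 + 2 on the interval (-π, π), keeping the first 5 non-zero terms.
(84 - 16·π^2)·cos(x) + (-3 + 4·π^2)·cos(2·x) + (-16·π^2/9 - 4/27)·cos(3·x) + (3/8 + π^2)·cos(4·x) + 2 + π^2 + 2·π^4/5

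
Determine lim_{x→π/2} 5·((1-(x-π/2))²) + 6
Direct substitution at x = π/2 gives 11.

Final answer: 11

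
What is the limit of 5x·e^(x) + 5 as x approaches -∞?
The product is a 0·∞ indeterminate form at x → -∞.
Rewrite the product as 5x / e^(-x) (an ∞/∞ form) and apply L'Hôpital, or use the standard hierarchy e^(|x|) ≫ |x| as x → -∞.
The indeterminate product → 0, so the limit = 5.

Final answer: 5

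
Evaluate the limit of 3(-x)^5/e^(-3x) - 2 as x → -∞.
The quotient is an ∞/∞ indeterminate form as x → -∞.
Compare growth rates of the dominant terms (exponentials ≫ polynomials ≫ logarithms), or apply L'Hôpital's rule; the quotient → 0.
Adding the constant: 0 - 2 = -2. Limit = -2.

Final answer: -2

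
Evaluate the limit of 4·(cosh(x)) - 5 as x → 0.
Direct substitution at x = 0 gives -1.

Final answer: -1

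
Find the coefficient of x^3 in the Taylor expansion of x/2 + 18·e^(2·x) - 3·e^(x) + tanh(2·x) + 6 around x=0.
Expand to order 3: x/2 + 18·e^(2·x) - 3·e^(x) + tanh(2·x) + 6 = 125·x^3/6 + 69·x^2/2 + 71·x/2 + 21 + O(x^4).
The coefficient of x^3 is 125/6.

Final answer: 125/6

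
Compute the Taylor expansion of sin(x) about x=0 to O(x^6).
x^5/120 - x^3/6 + x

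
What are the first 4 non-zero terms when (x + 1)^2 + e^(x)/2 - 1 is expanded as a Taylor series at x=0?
x^3/12 + 5·x^2/4 + 5·x/2 + 1/2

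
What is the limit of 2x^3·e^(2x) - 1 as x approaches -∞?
The product is a 0·∞ indeterminate form at x → -∞.
Rewrite the product as 2x^3 / e^(-2x) (an ∞/∞ form) and apply L'Hôpital, or use the standard hierarchy e^(2|x|) ≫ |x^3| as x → -∞.
The indeterminate product → 0, so the limit = -1.

Final answer: -1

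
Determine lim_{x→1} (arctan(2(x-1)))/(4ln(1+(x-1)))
Both numerator and denominator → 0 as x → 1; this is a 0/0 indeterminate form.
Expand each to leading order near x = 1: numerator ~ 2·(x - 1), denominator ~ 4·(x - 1).
The limit of the ratio is 1/2.

Final answer: 1/2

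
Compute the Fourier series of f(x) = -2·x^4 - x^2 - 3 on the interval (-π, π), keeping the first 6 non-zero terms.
(-92 + 16·π^2)·cos(x) + (5 - 4·π^2)·cos(2·x) + (-20/27 + 16·π^2/9)·cos(3·x) + (1/8 - π^2)·cos(4·x) + (4/625 + 16·π^2/25)·cos(5·x) - 2·π^4/5 - π^2/3 - 3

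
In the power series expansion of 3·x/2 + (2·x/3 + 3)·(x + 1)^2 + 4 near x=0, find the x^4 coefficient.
Expand to order 4: 3·x/2 + (2·x/3 + 3)·(x + 1)^2 + 4 = 2·x^3/3 + 13·x^2/3 + 49·x/6 + 7 + O(x^5).
The coefficient of x^4 is 0.

Final answer: 0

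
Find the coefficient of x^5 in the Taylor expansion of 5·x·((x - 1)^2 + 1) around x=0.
Expand to order 5: 5·x·((x - 1)^2 + 1) = 5·x^3 - 10·x^2 + 10·x + O(x^6).
The coefficient of x^5 is 0.

Final answer: 0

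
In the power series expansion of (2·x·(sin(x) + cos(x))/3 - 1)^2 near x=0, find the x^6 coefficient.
Expand to order 6: (2·x·(sin(x) + cos(x))/3 - 1)^2 = -x^6/90 - 35·x^5/54 + 2·x^4/9 + 14·x^3/9 - 8·x^2/9 - 4·x/3 + 1 + O(x^7).
The coefficient of x^6 is -1/90.

Final answer: -1/90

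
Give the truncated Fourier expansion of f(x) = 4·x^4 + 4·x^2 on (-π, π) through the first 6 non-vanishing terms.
(176 - 32·π^2)·cos(x) + (-8 + 8·π^2)·cos(2·x) + (16/27 - 32·π^2/9)·cos(3·x) + (1/4 + 2·π^2)·cos(4·x) + (-32·π^2/25 - 208/625)·cos(5·x) + 4·π^2/3 + 4·π^4/5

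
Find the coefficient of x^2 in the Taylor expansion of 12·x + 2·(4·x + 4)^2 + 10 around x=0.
Expand to order 2: 12·x + 2·(4·x + 4)^2 + 10 = 32·x^2 + 76·x + 42 + O(x^3).
The coefficient of x^2 is 32.

Final answer: 32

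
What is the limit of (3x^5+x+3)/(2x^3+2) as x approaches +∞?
This is an ∞/∞ indeterminate form as x → +∞.
Divide numerator and denominator by x^5 and let the lower-order terms vanish; the numerator's degree 5 exceeds the denominator's degree 3, so the quotient diverges.
Limit = ∞.

Final answer: ∞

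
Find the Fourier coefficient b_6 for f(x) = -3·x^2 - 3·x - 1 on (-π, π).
b_6 = (1/π) ∫_{-π}^{π} f(x)·sin(6x) dx.
Evaluate the integral (use parity and integration by parts as needed): b_6 = 1.

Final answer: 1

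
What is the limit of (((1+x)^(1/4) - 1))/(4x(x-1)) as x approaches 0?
Both numerator and denominator → 0 as x → 0; this is a 0/0 indeterminate form.
Expand each to leading order near x = 0: numerator ~ x/4, denominator ~ -4·x.
The limit of the ratio is -1/16.

Final answer: -1/16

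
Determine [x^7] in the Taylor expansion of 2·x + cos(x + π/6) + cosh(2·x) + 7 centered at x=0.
Expand to order 7: 2·x + cos(x + π/6) + cosh(2·x) + 7 = x^7/10080 + x^6·(4/45 - √(3)/1440) - x^5/240 + x^4·(√(3)/48 + 2/3) + x^3/12 + x^2·(2 - √(3)/4) + 3·x/2 + √(3)/2 + 8 + O(x^8).
The coefficient of x^7 is 1/10080.

Final answer: 1/10080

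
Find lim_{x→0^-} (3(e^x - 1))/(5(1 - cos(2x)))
Both numerator and denominator → 0 as x → 0^-; this is a 0/0 indeterminate form.
Expand each to leading order near x = 0: numerator ~ 3·x, denominator ~ 10·x^2.
The limit of the ratio is -∞.

Final answer: -∞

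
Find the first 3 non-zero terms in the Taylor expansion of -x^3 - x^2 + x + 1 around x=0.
-x^2 + x + 1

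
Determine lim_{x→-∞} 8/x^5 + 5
Evaluate the dominant behaviour as x → -∞; each term tends to a finite value or vanishes.
Limit = 5.

Final answer: 5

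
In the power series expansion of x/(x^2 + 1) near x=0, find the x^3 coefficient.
Expand to order 3: x/(x^2 + 1) = -x^3 + x + O(x^4).
The coefficient of x^3 is -1.

Final answer: -1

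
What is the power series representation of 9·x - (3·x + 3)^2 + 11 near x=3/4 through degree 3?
-157/16 - 45·(x - 3/4)/2 - 9·(x - 3/4)^2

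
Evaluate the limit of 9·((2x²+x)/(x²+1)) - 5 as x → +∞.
Evaluate the dominant behaviour as x → +∞; each term tends to a finite value or vanishes.
Limit = 13.

Final answer: 13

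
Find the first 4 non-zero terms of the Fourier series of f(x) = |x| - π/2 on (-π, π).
-4·cos(x)/π - 4·cos(3·x)/(9·π) - 4·cos(5·x)/(25·π) - 4·cos(7·x)/(49·π)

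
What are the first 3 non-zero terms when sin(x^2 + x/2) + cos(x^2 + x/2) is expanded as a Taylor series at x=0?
7·x^2/8 + x/2 + 1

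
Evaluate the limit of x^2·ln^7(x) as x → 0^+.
This is a 0·∞ indeterminate form at x → 0⁺.
Rewrite the product as ln^7(x) / x^(-2) and apply L'Hôpital, or use the standard hierarchy x^(-2) ≫ |ln x|^7 as x → 0⁺.
The indeterminate product → 0, so the limit = 0.

Final answer: 0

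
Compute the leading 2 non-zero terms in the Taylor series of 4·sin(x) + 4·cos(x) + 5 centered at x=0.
4·x + 9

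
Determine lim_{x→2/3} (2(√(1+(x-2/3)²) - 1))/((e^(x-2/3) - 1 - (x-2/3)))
Both numerator and denominator → 0 as x → 2/3; this is a 0/0 indeterminate form.
Expand each to leading order near x = 2/3: numerator ~ (x - 2/3)^2, denominator ~ (x - 2/3)^2/2.
The limit of the ratio is 2.

Final answer: 2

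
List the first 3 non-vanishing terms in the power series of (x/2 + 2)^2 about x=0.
x^2/4 + 2·x + 4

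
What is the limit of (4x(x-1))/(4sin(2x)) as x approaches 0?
Both numerator and denominator → 0 as x → 0; this is a 0/0 indeterminate form.
Expand each to leading order near x = 0: numerator ~ -4·x, denominator ~ 8·x.
The limit of the ratio is -1/2.

Final answer: -1/2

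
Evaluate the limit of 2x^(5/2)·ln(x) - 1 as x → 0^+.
The product is a 0·∞ indeterminate form at x → 0⁺.
Rewrite the product as 2·ln(x) / x^(-5/2) and apply L'Hôpital, or use the standard hierarchy x^(-5/2) ≫ |ln x| as x → 0⁺.
The indeterminate product → 0, so the limit = -1.

Final answer: -1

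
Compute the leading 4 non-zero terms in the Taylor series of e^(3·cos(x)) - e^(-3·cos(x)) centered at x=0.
x^6·(-181·e^(3)/240 - 91·e^(-3)/240) + x^4·(-e^(-3) + 5·e^(3)/4) + x^2·(-3·e^(3)/2 - 3·e^(-3)/2) - e^(-3) + e^(3)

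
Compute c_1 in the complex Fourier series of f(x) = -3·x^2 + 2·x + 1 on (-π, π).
Compute the real Fourier coefficients first: a_1 = 12, b_1 = 4.
Then c_1 = (a_1 − i·b_1)/2 = 6 - 2·i.

Final answer: 6 - 2·i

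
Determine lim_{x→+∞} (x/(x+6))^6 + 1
As x → +∞: x/(x+6) = 1/(1 + 6/x) → 1, and the 6th power of a limit-1 base also → 1; with the additive constant, 1 + 1 = 2.
Limit = 2.

Final answer: 2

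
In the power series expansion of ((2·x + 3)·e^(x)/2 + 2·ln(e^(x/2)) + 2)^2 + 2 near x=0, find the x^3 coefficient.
Expand to order 3: ((2·x + 3)·e^(x)/2 + 2·ln(e^(x/2)) + 2)^2 + 2 = 35·x^3/2 + 49·x^2/2 + 49·x/2 + 57/4 + O(x^4).
The coefficient of x^3 is 35/2.

Final answer: 35/2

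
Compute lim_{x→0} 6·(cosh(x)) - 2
Direct substitution at x = 0 gives 4.

Final answer: 4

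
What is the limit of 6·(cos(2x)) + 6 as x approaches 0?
Direct substitution at x = 0 gives 12.

Final answer: 12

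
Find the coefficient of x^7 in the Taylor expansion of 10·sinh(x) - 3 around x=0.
Expand to order 7: 10·sinh(x) - 3 = x^7/504 + x^5/12 + 5·x^3/3 + 10·x - 3 + O(x^8).
The coefficient of x^7 is 1/504.

Final answer: 1/504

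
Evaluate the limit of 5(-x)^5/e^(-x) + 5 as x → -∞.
The quotient is an ∞/∞ indeterminate form as x → -∞.
Compare growth rates of the dominant terms (exponentials ≫ polynomials ≫ logarithms), or apply L'Hôpital's rule; the quotient → 0.
Adding the constant: 0 + 5 = 5. Limit = 5.

Final answer: 5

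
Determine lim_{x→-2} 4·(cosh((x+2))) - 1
Direct substitution at x = -2 gives 3.

Final answer: 3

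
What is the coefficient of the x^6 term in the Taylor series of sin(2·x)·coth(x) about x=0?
Expand to order 6: sin(2·x)·coth(x) = 92·x^6/945 - 2·x^4/9 - 2·x^2/3 + 2 + O(x^7).
The coefficient of x^6 is 92/945.

Final answer: 92/945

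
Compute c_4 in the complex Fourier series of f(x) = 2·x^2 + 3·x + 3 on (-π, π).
Compute the real Fourier coefficients first: a_4 = 1/2, b_4 = -3/2.
Then c_4 = (a_4 − i·b_4)/2 = 1/4 + 3·i/4.

Final answer: 1/4 + 3·i/4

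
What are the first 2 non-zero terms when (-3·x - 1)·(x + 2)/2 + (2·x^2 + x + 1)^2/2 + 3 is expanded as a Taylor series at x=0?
5/2 - 5·x/2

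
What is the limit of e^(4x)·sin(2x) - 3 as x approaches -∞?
Evaluate the dominant behaviour as x → -∞; each term tends to a finite value or vanishes.
Limit = -3.

Final answer: -3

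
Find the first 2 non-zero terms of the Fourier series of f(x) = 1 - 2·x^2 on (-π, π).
8·cos(x) - 2·π^2/3 + 1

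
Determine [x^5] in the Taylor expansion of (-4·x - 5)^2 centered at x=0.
Expand to order 5: (-4·x - 5)^2 = 16·x^2 + 40·x + 25 + O(x^6).
The coefficient of x^5 is 0.

Final answer: 0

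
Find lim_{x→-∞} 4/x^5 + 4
Evaluate the dominant behaviour as x → -∞; each term tends to a finite value or vanishes.
Limit = 4.

Final answer: 4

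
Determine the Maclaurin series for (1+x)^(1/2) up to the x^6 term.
-21·x^6/1024 + 7·x^5/256 - 5·x^4/128 + x^3/16 - x^2/8 + x/2 + 1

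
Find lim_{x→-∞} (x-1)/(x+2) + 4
Evaluate the dominant behaviour as x → -∞; each term tends to a finite value or vanishes.
Limit = 5.

Final answer: 5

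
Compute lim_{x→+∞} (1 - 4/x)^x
As x → +∞: this is the defining limit (1 - 4/x)^x → e^(-4).
Limit = e^(-4).

Final answer: e^(-4)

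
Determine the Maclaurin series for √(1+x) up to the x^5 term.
7·x^5/256 - 5·x^4/128 + x^3/16 - x^2/8 + x/2 + 1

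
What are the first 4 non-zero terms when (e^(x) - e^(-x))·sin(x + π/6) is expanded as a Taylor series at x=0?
-x^5/30 - x^3/3 + √(3)·x^2 + x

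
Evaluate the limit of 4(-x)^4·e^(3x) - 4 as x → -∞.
The product is a 0·∞ indeterminate form at x → -∞.
Rewrite the product as 4(-x)^4 / e^(-3x) (an ∞/∞ form) and apply L'Hôpital, or use the standard hierarchy e^(3|x|) ≫ |(-x)^4| as x → -∞.
The indeterminate product → 0, so the limit = -4.

Final answer: -4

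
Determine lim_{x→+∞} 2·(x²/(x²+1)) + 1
Evaluate the dominant behaviour as x → +∞; each term tends to a finite value or vanishes.
Limit = 3.

Final answer: 3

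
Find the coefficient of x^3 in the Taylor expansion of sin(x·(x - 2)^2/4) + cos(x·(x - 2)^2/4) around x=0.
Expand to order 3: sin(x·(x - 2)^2/4) + cos(x·(x - 2)^2/4) = 13·x^3/12 - 3·x^2/2 + x + 1 + O(x^4).
The coefficient of x^3 is 13/12.

Final answer: 13/12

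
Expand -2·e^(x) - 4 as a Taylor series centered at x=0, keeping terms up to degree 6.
-x^6/360 - x^5/60 - x^4/12 - x^3/3 - x^2 - 2·x - 6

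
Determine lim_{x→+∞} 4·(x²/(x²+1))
Evaluate the dominant behaviour as x → +∞; each term tends to a finite value or vanishes.
Limit = 4.

Final answer: 4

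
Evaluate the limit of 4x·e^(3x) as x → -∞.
This is a 0·∞ indeterminate form at x → -∞.
Rewrite the product as 4x / e^(-3x) (an ∞/∞ form) and apply L'Hôpital, or use the standard hierarchy e^(3|x|) ≫ |x| as x → -∞.
The indeterminate product → 0, so the limit = 0.

Final answer: 0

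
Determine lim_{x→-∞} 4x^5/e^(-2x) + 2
The quotient is an ∞/∞ indeterminate form as x → -∞.
Compare growth rates of the dominant terms (exponentials ≫ polynomials ≫ logarithms), or apply L'Hôpital's rule; the quotient → 0.
Adding the constant: 0 + 2 = 2. Limit = 2.

Final answer: 2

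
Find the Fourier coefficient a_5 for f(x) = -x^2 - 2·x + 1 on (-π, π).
a_5 = (1/π) ∫_{-π}^{π} f(x)·cos(5x) dx.
Evaluate the integral (use parity and integration by parts as needed): a_5 = 4/25.

Final answer: 4/25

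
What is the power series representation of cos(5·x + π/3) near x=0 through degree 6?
-3125·x^6/288 - 625·√(3)·x^5/48 + 625·x^4/48 + 125·√(3)·x^3/12 - 25·x^2/4 - 5·√(3)·x/2 + 1/2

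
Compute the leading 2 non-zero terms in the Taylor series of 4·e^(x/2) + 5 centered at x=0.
2·x + 9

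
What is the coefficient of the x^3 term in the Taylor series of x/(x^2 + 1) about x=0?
Expand to order 3: x/(x^2 + 1) = -x^3 + x + O(x^4).
The coefficient of x^3 is -1.

Final answer: -1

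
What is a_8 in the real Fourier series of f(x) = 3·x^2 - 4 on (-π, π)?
a_8 = (1/π) ∫_{-π}^{π} f(x)·cos(8x) dx.
Evaluate the integral (use parity and integration by parts as needed): a_8 = 3/16.

Final answer: 3/16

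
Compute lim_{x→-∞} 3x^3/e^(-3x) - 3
The quotient is an ∞/∞ indeterminate form as x → -∞.
Compare growth rates of the dominant terms (exponentials ≫ polynomials ≫ logarithms), or apply L'Hôpital's rule; the quotient → 0.
Adding the constant: 0 - 3 = -3. Limit = -3.

Final answer: -3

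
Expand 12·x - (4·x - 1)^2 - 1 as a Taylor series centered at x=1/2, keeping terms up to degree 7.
4 + 4·(x - 1/2) - 16·(x - 1/2)^2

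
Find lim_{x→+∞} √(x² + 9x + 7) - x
This is an ∞ − ∞ indeterminate form.
Multiply and divide by the conjugate √(x²+9x + 7) + x; the x² terms cancel, leaving (9x + 7)/(√(x²+9x + 7)+x) → 9/2.
Limit = 9/2.

Final answer: 9/2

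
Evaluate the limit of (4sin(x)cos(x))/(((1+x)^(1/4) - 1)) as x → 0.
Both numerator and denominator → 0 as x → 0; this is a 0/0 indeterminate form.
Expand each to leading order near x = 0: numerator ~ 4·x, denominator ~ x/4.
The limit of the ratio is 16.

Final answer: 16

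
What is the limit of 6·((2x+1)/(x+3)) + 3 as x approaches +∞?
Evaluate the dominant behaviour as x → +∞; each term tends to a finite value or vanishes.
Limit = 15.

Final answer: 15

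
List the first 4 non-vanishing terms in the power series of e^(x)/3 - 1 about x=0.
x^3/18 + x^2/6 + x/3 - 2/3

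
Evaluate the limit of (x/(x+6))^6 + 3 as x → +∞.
As x → +∞: x/(x+6) = 1/(1 + 6/x) → 1, and the 6th power of a limit-1 base also → 1; with the additive constant, 1 + 3 = 4.
Limit = 4.

Final answer: 4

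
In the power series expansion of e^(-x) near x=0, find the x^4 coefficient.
Expand to order 4: e^(-x) = x^4/24 - x^3/6 + x^2/2 - x + 1 + O(x^5).
The coefficient of x^4 is 1/24.

Final answer: 1/24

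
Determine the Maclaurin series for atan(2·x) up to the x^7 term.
-128·x^7/7 + 32·x^5/5 - 8·x^3/3 + 2·x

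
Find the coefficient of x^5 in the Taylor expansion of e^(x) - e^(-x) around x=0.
Expand to order 5: e^(x) - e^(-x) = x^5/60 + x^3/3 + 2·x + O(x^6).
The coefficient of x^5 is 1/60.

Final answer: 1/60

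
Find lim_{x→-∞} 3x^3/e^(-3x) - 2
The quotient is an ∞/∞ indeterminate form as x → -∞.
Compare growth rates of the dominant terms (exponentials ≫ polynomials ≫ logarithms), or apply L'Hôpital's rule; the quotient → 0.
Adding the constant: 0 - 2 = -2. Limit = -2.

Final answer: -2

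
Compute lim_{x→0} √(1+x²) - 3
Direct substitution at x = 0 gives -2.

Final answer: -2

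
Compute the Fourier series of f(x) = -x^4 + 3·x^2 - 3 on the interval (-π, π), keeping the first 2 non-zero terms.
(-60 + 8·π^2)·cos(x) - π^4/5 - 3 + π^2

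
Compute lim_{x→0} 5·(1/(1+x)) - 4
Direct substitution at x = 0 gives 1.

Final answer: 1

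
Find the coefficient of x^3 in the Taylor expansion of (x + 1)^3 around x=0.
Expand to order 3: (x + 1)^3 = x^3 + 3·x^2 + 3·x + 1 + O(x^4).
The coefficient of x^3 is 1.

Final answer: 1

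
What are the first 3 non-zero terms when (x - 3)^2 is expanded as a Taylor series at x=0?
x^2 - 6·x + 9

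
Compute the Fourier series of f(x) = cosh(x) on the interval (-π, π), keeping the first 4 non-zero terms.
-cos(x)·sinh(π)/π + 2·cos(2·x)·sinh(π)/(5·π) - cos(3·x)·sinh(π)/(5·π) + sinh(π)/π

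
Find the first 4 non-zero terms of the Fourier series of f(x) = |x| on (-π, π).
-4·cos(x)/π - 4·cos(3·x)/(9·π) - 4·cos(5·x)/(25·π) + π/2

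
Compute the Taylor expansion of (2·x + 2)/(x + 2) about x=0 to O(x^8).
x^7/128 - x^6/64 + x^5/32 - x^4/16 + x^3/8 - x^2/4 + x/2 + 1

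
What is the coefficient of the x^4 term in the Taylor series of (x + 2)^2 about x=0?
Expand to order 4: (x + 2)^2 = x^2 + 4·x + 4 + O(x^5).
The coefficient of x^4 is 0.

Final answer: 0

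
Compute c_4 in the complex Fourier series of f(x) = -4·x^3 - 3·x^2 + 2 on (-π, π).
Compute the real Fourier coefficients first: a_4 = -3/4, b_4 = -3/4 + 2·π^2.
Then c_4 = (a_4 − i·b_4)/2 = -3/8 - i·π^2 + 3·i/8.

Final answer: -3/8 - i·π^2 + 3·i/8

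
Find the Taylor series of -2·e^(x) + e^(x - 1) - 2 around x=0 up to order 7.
x^7·(-1/2520 + e^(-1)/5040) + x^6·(-1/360 + e^(-1)/720) + x^5·(-1/60 + e^(-1)/120) + x^4·(-1/12 + e^(-1)/24) + x^3·(-1/3 + e^(-1)/6) + x^2·(-1 + e^(-1)/2) + x·(-2 + e^(-1)) - 4 + e^(-1)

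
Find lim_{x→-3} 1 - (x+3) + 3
Direct substitution at x = -3 gives 4.

Final answer: 4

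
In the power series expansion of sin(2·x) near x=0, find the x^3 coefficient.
Expand to order 3: sin(2·x) = -4·x^3/3 + 2·x + O(x^4).
The coefficient of x^3 is -4/3.

Final answer: -4/3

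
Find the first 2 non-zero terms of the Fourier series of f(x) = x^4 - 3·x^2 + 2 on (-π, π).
(60 - 8·π^2)·cos(x) - π^2 + 2 + π^4/5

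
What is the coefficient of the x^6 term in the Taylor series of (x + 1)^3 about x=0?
Expand to order 6: (x + 1)^3 = x^3 + 3·x^2 + 3·x + 1 + O(x^7).
The coefficient of x^6 is 0.

Final answer: 0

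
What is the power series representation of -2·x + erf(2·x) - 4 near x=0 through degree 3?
-16·x^3/(3·√(π)) + x·(-2 + 4/√(π)) - 4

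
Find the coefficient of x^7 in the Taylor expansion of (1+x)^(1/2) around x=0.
Expand to order 7: (1+x)^(1/2) = 33·x^7/2048 - 21·x^6/1024 + 7·x^5/256 - 5·x^4/128 + x^3/16 - x^2/8 + x/2 + 1 + O(x^8).
The coefficient of x^7 is 33/2048.

Final answer: 33/2048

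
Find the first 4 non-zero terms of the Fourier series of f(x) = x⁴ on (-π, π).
(48 - 8·π^2)·cos(x) + (-3 + 2·π^2)·cos(2·x) + (16/27 - 8·π^2/9)·cos(3·x) + π^4/5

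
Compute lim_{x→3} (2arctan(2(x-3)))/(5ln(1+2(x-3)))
Both numerator and denominator → 0 as x → 3; this is a 0/0 indeterminate form.
Expand each to leading order near x = 3: numerator ~ 4·(x - 3), denominator ~ 10·(x - 3).
The limit of the ratio is 2/5.

Final answer: 2/5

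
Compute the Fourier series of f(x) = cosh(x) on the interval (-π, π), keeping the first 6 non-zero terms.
-cos(x)·sinh(π)/π + 2·cos(2·x)·sinh(π)/(5·π) - cos(3·x)·sinh(π)/(5·π) + 2·cos(4·x)·sinh(π)/(17·π) - cos(5·x)·sinh(π)/(13·π) + sinh(π)/π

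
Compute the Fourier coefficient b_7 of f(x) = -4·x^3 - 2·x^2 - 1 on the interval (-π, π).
b_7 = (1/π) ∫_{-π}^{π} f(x)·sin(7x) dx.
Evaluate the integral (use parity and integration by parts as needed): b_7 = 48/343 - 8·π^2/7.

Final answer: 48/343 - 8·π^2/7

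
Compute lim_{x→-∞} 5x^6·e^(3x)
This is a 0·∞ indeterminate form at x → -∞.
Rewrite the product as 5x^6 / e^(-3x) (an ∞/∞ form) and apply L'Hôpital, or use the standard hierarchy e^(3|x|) ≫ |x^6| as x → -∞.
The indeterminate product → 0, so the limit = 0.

Final answer: 0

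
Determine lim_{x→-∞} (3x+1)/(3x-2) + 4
Evaluate the dominant behaviour as x → -∞; each term tends to a finite value or vanishes.
Limit = 5.

Final answer: 5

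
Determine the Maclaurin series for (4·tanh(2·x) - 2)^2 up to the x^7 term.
34816·x^7/315 + 17408·x^6/45 - 1024·x^5/15 - 512·x^4/3 + 128·x^3/3 + 64·x^2 - 32·x + 4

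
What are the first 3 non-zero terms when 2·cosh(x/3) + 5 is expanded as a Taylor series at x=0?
x^4/972 + x^2/9 + 7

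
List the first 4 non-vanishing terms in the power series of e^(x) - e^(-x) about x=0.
x^7/2520 + x^5/60 + x^3/3 + 2·x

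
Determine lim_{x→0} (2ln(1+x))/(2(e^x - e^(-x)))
Both numerator and denominator → 0 as x → 0; this is a 0/0 indeterminate form.
Expand each to leading order near x = 0: numerator ~ 2·x, denominator ~ 4·x.
The limit of the ratio is 1/2.

Final answer: 1/2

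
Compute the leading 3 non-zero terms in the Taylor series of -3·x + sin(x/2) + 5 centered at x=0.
-x^3/48 - 5·x/2 + 5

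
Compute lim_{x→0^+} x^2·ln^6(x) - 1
The product is a 0·∞ indeterminate form at x → 0⁺.
Rewrite the product as ln^6(x) / x^(-2) and apply L'Hôpital, or use the standard hierarchy x^(-2) ≫ |ln x|^6 as x → 0⁺.
The indeterminate product → 0, so the limit = -1.

Final answer: -1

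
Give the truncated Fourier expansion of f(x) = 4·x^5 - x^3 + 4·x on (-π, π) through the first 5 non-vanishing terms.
(-162·π^2 + 8·π^4 + 980)·sin(x) + (-4·π^4 - 71/2 + 21·π^2)·sin(2·x) + (-178·π^2/27 + 572/81 + 8·π^4/3)·sin(3·x) + (-2·π^4 - 25/8 + 3·π^2)·sin(4·x) + (-42·π^2/25 + 1252/625 + 8·π^4/5)·sin(5·x)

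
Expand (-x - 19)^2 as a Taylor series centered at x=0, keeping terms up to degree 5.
x^2 + 38·x + 361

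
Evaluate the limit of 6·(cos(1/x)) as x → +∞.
Evaluate the dominant behaviour as x → +∞; each term tends to a finite value or vanishes.
Limit = 6.

Final answer: 6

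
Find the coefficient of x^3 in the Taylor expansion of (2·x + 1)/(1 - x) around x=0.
Expand to order 3: (2·x + 1)/(1 - x) = 3·x^3 + 3·x^2 + 3·x + 1 + O(x^4).
The coefficient of x^3 is 3.

Final answer: 3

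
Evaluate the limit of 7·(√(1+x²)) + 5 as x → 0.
Direct substitution at x = 0 gives 12.

Final answer: 12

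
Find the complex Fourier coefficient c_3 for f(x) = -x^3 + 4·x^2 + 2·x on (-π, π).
Compute the real Fourier coefficients first: a_3 = -16/9, b_3 = 16/9 - 2·π^2/3.
Then c_3 = (a_3 − i·b_3)/2 = -8/9 - 8·i/9 + i·π^2/3.

Final answer: -8/9 - 8·i/9 + i·π^2/3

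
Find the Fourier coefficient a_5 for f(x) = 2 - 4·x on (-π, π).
a_5 = (1/π) ∫_{-π}^{π} f(x)·cos(5x) dx.
Evaluate the integral (use parity and integration by parts as needed): a_5 = 0.

Final answer: 0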